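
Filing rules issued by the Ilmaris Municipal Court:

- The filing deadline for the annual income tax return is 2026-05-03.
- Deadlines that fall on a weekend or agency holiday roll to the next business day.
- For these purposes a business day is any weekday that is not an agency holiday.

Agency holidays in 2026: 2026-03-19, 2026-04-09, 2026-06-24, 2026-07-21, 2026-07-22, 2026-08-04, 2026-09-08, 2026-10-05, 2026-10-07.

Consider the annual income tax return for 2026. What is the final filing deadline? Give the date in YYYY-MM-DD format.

The statutory due date is 2026-05-03.
Because 2026-05-03 is a Sunday, the deadline becomes 2026-05-04 (Monday).
Deadline: 2026-05-04.

2026-05-04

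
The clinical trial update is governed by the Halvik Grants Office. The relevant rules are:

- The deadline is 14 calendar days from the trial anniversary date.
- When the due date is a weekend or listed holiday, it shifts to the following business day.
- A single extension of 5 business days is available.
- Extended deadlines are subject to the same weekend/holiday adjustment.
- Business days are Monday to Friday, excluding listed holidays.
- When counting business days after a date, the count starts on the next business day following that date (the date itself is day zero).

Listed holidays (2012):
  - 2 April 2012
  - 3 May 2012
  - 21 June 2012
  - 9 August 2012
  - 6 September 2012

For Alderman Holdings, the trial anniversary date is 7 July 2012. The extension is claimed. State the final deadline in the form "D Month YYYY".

30 July 2012

Adding 14 calendar days to 7 July 2012 gives 21 July 2012.
21 July 2012 is a Saturday, so it moves to the next business day, 23 July 2012 (Monday).
Applying the 5-business-day extension: 5 business days after 23 July 2012 is 30 July 2012.
30 July 2012 (Monday) is already a business day.
Final deadline: 30 July 2012.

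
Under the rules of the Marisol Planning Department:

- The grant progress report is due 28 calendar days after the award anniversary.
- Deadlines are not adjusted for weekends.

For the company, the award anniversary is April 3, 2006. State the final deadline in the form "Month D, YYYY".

May 1, 2006

Adding 28 calendar days to April 3, 2006 gives May 1, 2006.
No adjustment is made for weekends or holidays, so May 1, 2006 stands.
So the filing is due May 1, 2006.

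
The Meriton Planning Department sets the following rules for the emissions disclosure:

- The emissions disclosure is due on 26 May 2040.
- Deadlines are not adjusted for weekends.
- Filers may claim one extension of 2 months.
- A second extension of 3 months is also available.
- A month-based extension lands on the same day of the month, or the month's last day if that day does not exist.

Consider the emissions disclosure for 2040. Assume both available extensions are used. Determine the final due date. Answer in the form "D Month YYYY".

Start from the fixed due date, 26 May 2040.
No adjustment is made for weekends or holidays, so 26 May 2040 stands.
Add 2 months to 26 May 2040: 26 July 2040.
26 July 2040 falls on a Thursday. The rules make no weekend/holiday allowance, so it remains 26 July 2040.
Applying the 3 months extension: 3 months after 26 July 2040 is 26 October 2040.
26 October 2040 falls on a Friday. The rules make no weekend/holiday allowance, so it remains 26 October 2040.
Final deadline: 26 October 2040.

26 October 2040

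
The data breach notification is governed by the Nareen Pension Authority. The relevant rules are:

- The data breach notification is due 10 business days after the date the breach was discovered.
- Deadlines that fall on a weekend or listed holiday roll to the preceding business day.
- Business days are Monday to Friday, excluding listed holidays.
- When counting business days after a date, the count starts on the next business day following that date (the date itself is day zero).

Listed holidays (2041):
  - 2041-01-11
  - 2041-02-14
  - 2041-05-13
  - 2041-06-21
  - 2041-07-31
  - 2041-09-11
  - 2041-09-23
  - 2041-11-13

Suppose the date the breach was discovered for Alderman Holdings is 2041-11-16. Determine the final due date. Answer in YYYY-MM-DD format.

2041-11-29

10 business days after 2041-11-16, excluding weekends and holidays, is 2041-11-29.
2041-11-29 is a Friday and not a listed holiday, so it stands.
Deadline: 2041-11-29.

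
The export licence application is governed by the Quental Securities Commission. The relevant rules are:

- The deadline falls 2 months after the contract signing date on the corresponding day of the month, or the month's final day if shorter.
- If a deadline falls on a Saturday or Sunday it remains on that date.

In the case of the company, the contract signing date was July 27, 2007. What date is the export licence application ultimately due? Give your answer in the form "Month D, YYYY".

September 27, 2007

2 months from July 27, 2007 is September 27, 2007.
No adjustment is made for weekends or holidays, so September 27, 2007 stands.
Final deadline: September 27, 2007.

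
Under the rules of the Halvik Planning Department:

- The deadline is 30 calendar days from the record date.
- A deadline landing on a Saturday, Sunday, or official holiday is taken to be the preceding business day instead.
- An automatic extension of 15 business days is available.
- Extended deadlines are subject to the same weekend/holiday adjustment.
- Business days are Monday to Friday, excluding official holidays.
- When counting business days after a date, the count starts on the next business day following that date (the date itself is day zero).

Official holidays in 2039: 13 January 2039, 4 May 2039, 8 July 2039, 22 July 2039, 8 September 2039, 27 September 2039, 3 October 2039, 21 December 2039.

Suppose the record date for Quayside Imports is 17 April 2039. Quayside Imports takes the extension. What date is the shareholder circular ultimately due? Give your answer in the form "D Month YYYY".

7 June 2039

30 calendar days after 17 April 2039 is 17 May 2039.
Since 17 May 2039 is a Tuesday and not a holiday, the date is unchanged.
Applying the 15-business-day extension: 15 business days after 17 May 2039 is 7 June 2039.
7 June 2039 (Tuesday) is already a business day.
Deadline: 7 June 2039.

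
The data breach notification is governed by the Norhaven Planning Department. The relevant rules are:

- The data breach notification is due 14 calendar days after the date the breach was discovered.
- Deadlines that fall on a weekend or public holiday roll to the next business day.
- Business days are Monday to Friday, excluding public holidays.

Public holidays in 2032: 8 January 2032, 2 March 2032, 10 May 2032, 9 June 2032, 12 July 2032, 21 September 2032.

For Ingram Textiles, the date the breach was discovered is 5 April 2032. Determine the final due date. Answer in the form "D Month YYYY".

14 calendar days after 5 April 2032 is 19 April 2032.
19 April 2032 (Monday) is already a business day.
Final deadline: 19 April 2032.

19 April 2032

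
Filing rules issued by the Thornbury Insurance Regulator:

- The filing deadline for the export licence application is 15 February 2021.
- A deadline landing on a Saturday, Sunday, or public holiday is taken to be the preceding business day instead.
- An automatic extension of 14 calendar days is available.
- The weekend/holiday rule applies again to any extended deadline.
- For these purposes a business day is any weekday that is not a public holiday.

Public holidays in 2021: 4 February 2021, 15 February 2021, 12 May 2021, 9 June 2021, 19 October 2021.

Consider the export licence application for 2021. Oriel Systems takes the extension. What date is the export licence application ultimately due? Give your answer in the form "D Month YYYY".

26 February 2021

The statutory due date is 15 February 2021.
15 February 2021 is a listed holiday, so it moves to the preceding business day, 12 February 2021 (Friday).
Applying the 14-calendar-day extension: 12 February 2021 + 14 days = 26 February 2021.
26 February 2021 (Friday) is already a business day.
So the filing is due 26 February 2021.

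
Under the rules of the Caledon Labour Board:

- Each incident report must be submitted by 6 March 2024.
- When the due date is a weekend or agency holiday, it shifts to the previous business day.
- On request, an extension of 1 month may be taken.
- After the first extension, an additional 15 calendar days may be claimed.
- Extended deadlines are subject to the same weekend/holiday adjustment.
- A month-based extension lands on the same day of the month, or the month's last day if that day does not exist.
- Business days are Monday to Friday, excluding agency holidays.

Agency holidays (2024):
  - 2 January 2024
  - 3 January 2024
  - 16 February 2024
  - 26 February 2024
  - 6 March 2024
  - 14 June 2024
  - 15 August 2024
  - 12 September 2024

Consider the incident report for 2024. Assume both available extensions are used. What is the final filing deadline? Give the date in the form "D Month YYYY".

Start from the fixed due date, 6 March 2024.
6 March 2024 is a listed holiday; the preceding business day is 5 March 2024 (Tuesday).
The 1 month extension carries 5 March 2024 to 5 April 2024.
5 April 2024 falls on a Friday, which is a business day, so no adjustment is needed.
With the 15-day extension, 5 April 2024 becomes 20 April 2024.
Because 20 April 2024 is a Saturday, the deadline becomes 19 April 2024 (Friday).
The final due date is 19 April 2024.

19 April 2024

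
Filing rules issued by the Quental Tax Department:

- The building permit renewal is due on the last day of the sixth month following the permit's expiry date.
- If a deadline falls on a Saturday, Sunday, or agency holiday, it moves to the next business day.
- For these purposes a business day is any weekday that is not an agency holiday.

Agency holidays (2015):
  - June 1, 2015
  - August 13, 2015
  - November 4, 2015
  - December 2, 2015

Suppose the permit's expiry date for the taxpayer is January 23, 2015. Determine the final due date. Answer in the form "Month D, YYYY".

July 31, 2015

6 months after January 23, 2015 falls in July 2015; the last day of that month is July 31, 2015.
July 31, 2015 (Friday) is already a business day.
The final due date is July 31, 2015.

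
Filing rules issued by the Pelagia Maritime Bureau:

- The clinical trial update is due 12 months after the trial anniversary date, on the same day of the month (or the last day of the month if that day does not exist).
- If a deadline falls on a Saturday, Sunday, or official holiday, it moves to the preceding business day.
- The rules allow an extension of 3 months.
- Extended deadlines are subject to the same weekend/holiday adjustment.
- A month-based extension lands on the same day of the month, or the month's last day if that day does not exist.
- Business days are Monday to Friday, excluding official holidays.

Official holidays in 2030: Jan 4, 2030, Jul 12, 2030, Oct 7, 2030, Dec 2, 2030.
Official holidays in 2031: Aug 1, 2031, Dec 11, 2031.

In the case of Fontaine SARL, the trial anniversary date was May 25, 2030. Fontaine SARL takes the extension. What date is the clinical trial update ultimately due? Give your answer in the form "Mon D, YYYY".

Aug 22, 2031

Moving 12 months forward from May 25, 2030 on the corresponding day gives May 25, 2031.
Because May 25, 2031 is a Sunday, the deadline becomes May 23, 2031 (Friday).
Applying the 3 months extension: 3 months after May 23, 2031 is Aug 23, 2031.
Aug 23, 2031 is a Saturday, so it moves to the preceding business day, Aug 22, 2031 (Friday).
Final deadline: Aug 22, 2031.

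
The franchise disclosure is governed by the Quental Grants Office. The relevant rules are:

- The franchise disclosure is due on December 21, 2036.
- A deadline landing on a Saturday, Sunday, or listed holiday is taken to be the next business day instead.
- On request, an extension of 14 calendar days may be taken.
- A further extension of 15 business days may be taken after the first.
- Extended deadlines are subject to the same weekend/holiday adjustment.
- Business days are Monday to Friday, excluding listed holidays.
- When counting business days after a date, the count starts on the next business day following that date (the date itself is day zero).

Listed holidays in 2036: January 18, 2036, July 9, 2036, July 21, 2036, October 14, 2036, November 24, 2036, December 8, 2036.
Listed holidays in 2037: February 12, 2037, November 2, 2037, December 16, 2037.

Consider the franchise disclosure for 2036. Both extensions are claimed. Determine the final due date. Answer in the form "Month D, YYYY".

The stated deadline is December 21, 2036.
Because December 21, 2036 is a Sunday, the deadline becomes December 22, 2036 (Monday).
Add the 14 calendar-day extension to December 22, 2036: January 5, 2037.
January 5, 2037 (Monday) is already a business day.
Applying the 15-business-day extension: 15 business days after January 5, 2037 is January 26, 2037.
Since January 26, 2037 is a Monday and not a holiday, the date is unchanged.
The final due date is January 26, 2037.

January 26, 2037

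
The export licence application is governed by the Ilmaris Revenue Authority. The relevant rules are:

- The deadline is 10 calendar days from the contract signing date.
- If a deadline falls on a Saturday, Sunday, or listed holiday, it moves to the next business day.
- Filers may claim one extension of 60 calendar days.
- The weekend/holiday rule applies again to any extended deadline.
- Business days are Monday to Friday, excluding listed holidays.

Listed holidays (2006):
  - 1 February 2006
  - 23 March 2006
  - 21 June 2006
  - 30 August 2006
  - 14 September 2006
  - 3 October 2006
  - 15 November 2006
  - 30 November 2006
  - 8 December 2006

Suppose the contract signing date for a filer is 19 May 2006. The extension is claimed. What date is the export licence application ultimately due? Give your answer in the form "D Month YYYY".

From 19 May 2006, 10 calendar days later is 29 May 2006.
29 May 2006 is a Monday and not a listed holiday, so it stands.
Applying the 60-calendar-day extension: 29 May 2006 + 60 days = 28 July 2006.
Since 28 July 2006 is a Friday and not a holiday, the date is unchanged.
So the filing is due 28 July 2006.

28 July 2006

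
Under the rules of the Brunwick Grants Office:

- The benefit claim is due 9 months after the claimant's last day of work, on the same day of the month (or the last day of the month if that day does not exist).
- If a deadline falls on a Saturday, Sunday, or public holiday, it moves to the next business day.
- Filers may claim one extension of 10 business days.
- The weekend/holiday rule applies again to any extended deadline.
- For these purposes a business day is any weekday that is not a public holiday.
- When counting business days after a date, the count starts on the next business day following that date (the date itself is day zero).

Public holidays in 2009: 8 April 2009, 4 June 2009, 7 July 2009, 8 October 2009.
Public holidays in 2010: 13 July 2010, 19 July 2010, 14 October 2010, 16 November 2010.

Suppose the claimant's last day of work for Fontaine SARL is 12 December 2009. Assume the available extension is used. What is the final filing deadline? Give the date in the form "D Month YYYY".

Moving 9 months forward from 12 December 2009 on the corresponding day gives 12 September 2010.
12 September 2010 is a Sunday; the next business day is 13 September 2010 (Monday).
The 10-business-day extension runs from 13 September 2010 to 27 September 2010.
Since 27 September 2010 is a Monday and not a holiday, the date is unchanged.
So the filing is due 27 September 2010.

27 September 2010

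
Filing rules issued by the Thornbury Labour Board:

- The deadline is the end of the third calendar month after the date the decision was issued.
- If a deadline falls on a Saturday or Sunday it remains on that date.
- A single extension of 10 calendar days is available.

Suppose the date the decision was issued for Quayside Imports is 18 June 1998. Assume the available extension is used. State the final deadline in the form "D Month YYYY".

3 months after 18 June 1998 falls in September 1998; the last day of that month is 30 September 1998.
30 September 1998 is a Wednesday; no weekend or holiday adjustment applies.
Add the 10 calendar-day extension to 30 September 1998: 10 October 1998.
No adjustment is made for weekends or holidays, so 10 October 1998 stands.
Final deadline: 10 October 1998.

10 October 1998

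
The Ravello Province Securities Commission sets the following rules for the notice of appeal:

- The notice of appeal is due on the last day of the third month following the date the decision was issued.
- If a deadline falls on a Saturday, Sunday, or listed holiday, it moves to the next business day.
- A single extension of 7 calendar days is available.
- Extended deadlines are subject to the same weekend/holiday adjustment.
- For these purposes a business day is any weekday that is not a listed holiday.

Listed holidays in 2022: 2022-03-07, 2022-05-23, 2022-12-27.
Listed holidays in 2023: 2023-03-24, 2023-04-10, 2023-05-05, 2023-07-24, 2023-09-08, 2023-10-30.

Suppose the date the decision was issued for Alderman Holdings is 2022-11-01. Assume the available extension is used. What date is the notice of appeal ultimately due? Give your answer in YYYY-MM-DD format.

2023-03-07

3 months after 2022-11-01 falls in February 2023; the last day of that month is 2023-02-28.
2023-02-28 falls on a Tuesday, which is a business day, so no adjustment is needed.
With the 7-day extension, 2023-02-28 becomes 2023-03-07.
2023-03-07 (Tuesday) is already a business day.
The final due date is 2023-03-07.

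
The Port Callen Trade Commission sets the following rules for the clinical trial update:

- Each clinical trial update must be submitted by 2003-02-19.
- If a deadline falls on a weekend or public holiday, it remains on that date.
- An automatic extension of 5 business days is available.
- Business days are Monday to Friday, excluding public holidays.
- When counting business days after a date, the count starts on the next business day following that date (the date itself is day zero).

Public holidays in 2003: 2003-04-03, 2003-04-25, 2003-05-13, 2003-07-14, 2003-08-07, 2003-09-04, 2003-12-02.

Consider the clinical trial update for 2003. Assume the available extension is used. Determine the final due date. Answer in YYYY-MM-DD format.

2003-02-26

The stated deadline is 2003-02-19.
2003-02-19 falls on a Wednesday. The rules make no weekend/holiday allowance, so it remains 2003-02-19.
The 5-business-day extension runs from 2003-02-19 to 2003-02-26.
2003-02-26 is a Wednesday; no weekend or holiday adjustment applies.
The final due date is 2003-02-26.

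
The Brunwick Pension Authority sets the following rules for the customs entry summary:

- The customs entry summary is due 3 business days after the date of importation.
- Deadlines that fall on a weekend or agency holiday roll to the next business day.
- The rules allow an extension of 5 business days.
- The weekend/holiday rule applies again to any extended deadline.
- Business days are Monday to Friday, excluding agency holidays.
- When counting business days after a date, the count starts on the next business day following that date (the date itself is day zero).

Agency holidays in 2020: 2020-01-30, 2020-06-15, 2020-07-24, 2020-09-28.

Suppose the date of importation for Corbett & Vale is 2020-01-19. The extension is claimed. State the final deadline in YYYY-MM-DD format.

Starting the day after 2020-01-19 and counting 3 business days lands on 2020-01-22.
Since 2020-01-22 is a Wednesday and not a holiday, the date is unchanged.
The 5-business-day extension runs from 2020-01-22 to 2020-01-29.
2020-01-29 is a Wednesday and not a listed holiday, so it stands.
Deadline: 2020-01-29.

2020-01-29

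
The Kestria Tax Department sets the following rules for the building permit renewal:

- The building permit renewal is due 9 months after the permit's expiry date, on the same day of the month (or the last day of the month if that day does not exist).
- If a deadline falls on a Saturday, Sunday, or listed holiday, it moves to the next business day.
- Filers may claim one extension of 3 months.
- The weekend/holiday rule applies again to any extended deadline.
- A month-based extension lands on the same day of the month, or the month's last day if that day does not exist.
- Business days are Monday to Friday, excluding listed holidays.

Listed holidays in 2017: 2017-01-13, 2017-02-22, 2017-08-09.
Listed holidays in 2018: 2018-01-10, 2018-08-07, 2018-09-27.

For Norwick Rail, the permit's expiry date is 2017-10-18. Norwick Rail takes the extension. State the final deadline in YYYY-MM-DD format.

2018-10-18

9 months from 2017-10-18 is 2018-07-18.
2018-07-18 is a Wednesday and not a listed holiday, so it stands.
Add 3 months to 2018-07-18: 2018-10-18.
2018-10-18 is a Thursday and not a listed holiday, so it stands.
So the filing is due 2018-10-18.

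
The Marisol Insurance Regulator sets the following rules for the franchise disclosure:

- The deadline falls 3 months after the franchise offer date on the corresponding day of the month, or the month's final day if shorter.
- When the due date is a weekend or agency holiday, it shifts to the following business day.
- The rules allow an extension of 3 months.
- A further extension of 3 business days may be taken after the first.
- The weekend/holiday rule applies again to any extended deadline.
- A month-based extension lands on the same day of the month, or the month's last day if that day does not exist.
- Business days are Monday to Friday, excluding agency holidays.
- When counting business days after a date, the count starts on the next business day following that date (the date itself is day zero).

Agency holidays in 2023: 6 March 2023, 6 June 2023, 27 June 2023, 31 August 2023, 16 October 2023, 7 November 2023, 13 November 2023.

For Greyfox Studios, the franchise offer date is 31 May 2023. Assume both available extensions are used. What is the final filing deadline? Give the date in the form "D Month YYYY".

3 months from 31 May 2023 is 31 August 2023.
31 August 2023 falls on a listed holiday. Rolling to the next business day gives 1 September 2023, a Friday.
The 3 months extension carries 1 September 2023 to 1 December 2023.
Since 1 December 2023 is a Friday and not a holiday, the date is unchanged.
Counting 3 further business days from 1 December 2023 reaches 6 December 2023.
Since 6 December 2023 is a Wednesday and not a holiday, the date is unchanged.
Final deadline: 6 December 2023.

6 December 2023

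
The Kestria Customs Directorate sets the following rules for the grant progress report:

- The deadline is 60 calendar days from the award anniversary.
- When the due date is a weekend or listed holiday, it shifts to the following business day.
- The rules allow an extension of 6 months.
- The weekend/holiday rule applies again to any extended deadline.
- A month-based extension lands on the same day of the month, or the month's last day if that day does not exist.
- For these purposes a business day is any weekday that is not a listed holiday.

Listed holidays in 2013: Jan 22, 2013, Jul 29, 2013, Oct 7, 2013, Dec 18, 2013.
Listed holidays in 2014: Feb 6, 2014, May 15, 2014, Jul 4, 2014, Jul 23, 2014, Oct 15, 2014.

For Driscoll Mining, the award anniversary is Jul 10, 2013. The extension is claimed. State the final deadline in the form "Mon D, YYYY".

Mar 10, 2014

Trigger date Jul 10, 2013 + 60 calendar days = Sep 8, 2013.
Sep 8, 2013 is a Sunday; the next business day is Sep 9, 2013 (Monday).
Add 6 months to Sep 9, 2013: Mar 9, 2014.
Because Mar 9, 2014 is a Sunday, the deadline becomes Mar 10, 2014 (Monday).
The final due date is Mar 10, 2014.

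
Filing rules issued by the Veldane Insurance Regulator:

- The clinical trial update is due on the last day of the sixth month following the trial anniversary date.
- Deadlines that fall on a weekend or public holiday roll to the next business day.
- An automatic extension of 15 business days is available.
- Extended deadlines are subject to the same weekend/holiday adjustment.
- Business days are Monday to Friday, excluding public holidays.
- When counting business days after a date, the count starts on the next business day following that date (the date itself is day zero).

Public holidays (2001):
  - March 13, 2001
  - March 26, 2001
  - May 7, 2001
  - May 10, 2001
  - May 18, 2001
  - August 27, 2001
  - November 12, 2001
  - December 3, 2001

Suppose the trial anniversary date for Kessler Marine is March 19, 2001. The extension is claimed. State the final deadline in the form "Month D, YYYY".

October 22, 2001

6 months after March 19, 2001 is September 2001; that month ends on September 30, 2001.
September 30, 2001 falls on a Sunday. Rolling to the next business day gives October 1, 2001, a Monday.
Applying the 15-business-day extension: 15 business days after October 1, 2001 is October 22, 2001.
October 22, 2001 falls on a Monday, which is a business day, so no adjustment is needed.
Deadline: October 22, 2001.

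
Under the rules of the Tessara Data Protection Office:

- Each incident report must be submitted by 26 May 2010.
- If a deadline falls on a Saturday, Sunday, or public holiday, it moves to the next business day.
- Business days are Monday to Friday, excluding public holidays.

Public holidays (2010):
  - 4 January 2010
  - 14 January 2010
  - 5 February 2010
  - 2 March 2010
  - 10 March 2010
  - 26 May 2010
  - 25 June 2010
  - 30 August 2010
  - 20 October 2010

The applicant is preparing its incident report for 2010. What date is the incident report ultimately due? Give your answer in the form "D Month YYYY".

27 May 2010

The statutory due date is 26 May 2010.
26 May 2010 is a listed holiday, so it moves to the next business day, 27 May 2010 (Thursday).
Deadline: 27 May 2010.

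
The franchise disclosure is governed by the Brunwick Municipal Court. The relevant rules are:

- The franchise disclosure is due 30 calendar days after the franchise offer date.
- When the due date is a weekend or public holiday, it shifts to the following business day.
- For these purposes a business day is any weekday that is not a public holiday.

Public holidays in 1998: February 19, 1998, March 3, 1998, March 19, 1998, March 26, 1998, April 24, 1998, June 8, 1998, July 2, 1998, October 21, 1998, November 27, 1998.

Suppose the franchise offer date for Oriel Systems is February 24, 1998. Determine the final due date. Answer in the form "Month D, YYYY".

March 27, 1998

30 calendar days after February 24, 1998 is March 26, 1998.
March 26, 1998 is a listed holiday, so it moves to the next business day, March 27, 1998 (Friday).
Final deadline: March 27, 1998.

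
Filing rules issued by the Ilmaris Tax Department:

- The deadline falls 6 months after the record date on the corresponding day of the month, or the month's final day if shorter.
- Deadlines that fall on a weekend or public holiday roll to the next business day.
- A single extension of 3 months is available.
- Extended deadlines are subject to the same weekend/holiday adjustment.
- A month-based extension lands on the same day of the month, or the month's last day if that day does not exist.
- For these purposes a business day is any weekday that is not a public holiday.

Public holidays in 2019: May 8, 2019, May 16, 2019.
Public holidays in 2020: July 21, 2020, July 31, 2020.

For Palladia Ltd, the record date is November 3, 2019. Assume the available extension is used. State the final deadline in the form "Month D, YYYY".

6 months from November 3, 2019 is May 3, 2020.
May 3, 2020 falls on a Sunday. Rolling to the next business day gives May 4, 2020, a Monday.
The 3 months extension carries May 4, 2020 to August 4, 2020.
August 4, 2020 (Tuesday) is already a business day.
So the filing is due August 4, 2020.

August 4, 2020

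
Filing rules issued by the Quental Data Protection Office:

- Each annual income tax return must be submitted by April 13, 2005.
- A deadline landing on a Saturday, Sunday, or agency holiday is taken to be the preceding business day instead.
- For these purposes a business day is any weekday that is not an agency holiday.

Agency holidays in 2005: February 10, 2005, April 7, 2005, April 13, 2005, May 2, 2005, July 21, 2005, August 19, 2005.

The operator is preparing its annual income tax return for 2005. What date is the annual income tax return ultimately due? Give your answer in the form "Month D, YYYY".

April 12, 2005

The statutory due date is April 13, 2005.
Because April 13, 2005 is a listed holiday, the deadline becomes April 12, 2005 (Tuesday).
The final due date is April 12, 2005.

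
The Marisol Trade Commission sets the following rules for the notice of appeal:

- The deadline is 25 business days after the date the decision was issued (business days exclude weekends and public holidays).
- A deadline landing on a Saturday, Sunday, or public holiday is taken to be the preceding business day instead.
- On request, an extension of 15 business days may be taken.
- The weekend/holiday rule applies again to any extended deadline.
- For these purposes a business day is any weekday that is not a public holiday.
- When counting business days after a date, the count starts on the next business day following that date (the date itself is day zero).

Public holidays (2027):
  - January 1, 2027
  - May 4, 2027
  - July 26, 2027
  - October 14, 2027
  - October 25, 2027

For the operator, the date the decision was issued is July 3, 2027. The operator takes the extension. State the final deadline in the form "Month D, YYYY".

August 30, 2027

Counting 25 business days after July 3, 2027 (skipping weekends and listed holidays) reaches August 9, 2027.
Since August 9, 2027 is a Monday and not a holiday, the date is unchanged.
Applying the 15-business-day extension: 15 business days after August 9, 2027 is August 30, 2027.
August 30, 2027 (Monday) is already a business day.
So the filing is due August 30, 2027.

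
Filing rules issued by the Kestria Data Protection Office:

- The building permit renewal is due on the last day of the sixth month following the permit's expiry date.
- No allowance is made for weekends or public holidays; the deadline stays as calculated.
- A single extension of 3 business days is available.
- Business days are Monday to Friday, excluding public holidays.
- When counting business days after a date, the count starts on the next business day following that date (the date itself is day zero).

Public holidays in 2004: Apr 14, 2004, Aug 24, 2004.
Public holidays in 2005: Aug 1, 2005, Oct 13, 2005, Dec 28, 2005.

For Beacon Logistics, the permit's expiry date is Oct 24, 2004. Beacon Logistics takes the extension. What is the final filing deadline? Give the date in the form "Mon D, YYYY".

6 months after Oct 24, 2004 is April 2005; that month ends on Apr 30, 2005.
Apr 30, 2005 is a Saturday; no weekend or holiday adjustment applies.
The 3-business-day extension runs from Apr 30, 2005 to May 4, 2005.
May 4, 2005 is a Wednesday; no weekend or holiday adjustment applies.
The final due date is May 4, 2005.

May 4, 2005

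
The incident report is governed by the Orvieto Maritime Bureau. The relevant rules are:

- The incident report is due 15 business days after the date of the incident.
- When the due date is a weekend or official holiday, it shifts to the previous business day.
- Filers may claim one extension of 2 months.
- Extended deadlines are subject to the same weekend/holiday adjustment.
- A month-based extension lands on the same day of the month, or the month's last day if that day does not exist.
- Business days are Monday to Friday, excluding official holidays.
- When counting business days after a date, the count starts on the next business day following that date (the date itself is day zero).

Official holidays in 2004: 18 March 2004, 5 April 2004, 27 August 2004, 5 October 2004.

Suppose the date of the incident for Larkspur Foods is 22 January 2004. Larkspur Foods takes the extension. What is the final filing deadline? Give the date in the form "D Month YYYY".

12 April 2004

Counting 15 business days after 22 January 2004 (skipping weekends and listed holidays) reaches 12 February 2004.
12 February 2004 is a Thursday and not a listed holiday, so it stands.
The 2 months extension carries 12 February 2004 to 12 April 2004.
Since 12 April 2004 is a Monday and not a holiday, the date is unchanged.
So the filing is due 12 April 2004.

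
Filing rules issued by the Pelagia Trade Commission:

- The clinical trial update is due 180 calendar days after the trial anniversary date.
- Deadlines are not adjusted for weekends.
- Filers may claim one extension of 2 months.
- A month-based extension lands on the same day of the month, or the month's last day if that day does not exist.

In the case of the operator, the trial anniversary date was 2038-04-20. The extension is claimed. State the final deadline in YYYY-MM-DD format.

2038-12-17

Trigger date 2038-04-20 + 180 calendar days = 2038-10-17.
2038-10-17 is a Sunday; no weekend or holiday adjustment applies.
Add 2 months to 2038-10-17: 2038-12-17.
2038-12-17 falls on a Friday. The rules make no weekend/holiday allowance, so it remains 2038-12-17.
Deadline: 2038-12-17.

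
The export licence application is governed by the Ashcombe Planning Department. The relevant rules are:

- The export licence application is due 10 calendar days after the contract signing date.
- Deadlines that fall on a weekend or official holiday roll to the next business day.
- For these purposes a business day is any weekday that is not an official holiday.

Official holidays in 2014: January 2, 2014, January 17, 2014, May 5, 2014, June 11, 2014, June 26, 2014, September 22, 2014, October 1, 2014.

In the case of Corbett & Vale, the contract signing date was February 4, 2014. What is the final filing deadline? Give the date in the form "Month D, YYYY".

February 14, 2014

10 calendar days after February 4, 2014 is February 14, 2014.
Since February 14, 2014 is a Friday and not a holiday, the date is unchanged.
So the filing is due February 14, 2014.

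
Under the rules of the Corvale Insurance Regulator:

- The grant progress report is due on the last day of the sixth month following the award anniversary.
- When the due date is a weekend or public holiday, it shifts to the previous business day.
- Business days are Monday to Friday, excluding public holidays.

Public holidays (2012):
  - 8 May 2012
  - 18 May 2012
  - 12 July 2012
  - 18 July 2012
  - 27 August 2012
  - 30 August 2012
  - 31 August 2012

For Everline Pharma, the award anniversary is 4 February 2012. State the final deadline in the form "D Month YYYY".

The sixth month after 4 February 2012 is August 2012, whose last day is 31 August 2012.
31 August 2012 is a listed holiday, so it moves to the preceding business day, 29 August 2012 (Wednesday).
So the filing is due 29 August 2012.

29 August 2012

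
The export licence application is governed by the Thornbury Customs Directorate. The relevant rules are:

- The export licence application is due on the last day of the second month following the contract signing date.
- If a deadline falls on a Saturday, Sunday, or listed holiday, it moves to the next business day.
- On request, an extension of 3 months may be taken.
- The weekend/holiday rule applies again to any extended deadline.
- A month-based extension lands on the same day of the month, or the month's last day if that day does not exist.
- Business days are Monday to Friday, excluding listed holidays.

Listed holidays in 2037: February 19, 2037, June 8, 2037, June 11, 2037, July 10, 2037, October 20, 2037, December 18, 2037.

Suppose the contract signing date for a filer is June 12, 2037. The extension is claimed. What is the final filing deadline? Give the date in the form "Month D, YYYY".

The second month after June 12, 2037 is August 2037, whose last day is August 31, 2037.
Since August 31, 2037 is a Monday and not a holiday, the date is unchanged.
The 3 months extension carries August 31, 2037 to November 30, 2037 (day 31 does not exist in November, so the month's last day is used).
November 30, 2037 falls on a Monday, which is a business day, so no adjustment is needed.
The final due date is November 30, 2037.

November 30, 2037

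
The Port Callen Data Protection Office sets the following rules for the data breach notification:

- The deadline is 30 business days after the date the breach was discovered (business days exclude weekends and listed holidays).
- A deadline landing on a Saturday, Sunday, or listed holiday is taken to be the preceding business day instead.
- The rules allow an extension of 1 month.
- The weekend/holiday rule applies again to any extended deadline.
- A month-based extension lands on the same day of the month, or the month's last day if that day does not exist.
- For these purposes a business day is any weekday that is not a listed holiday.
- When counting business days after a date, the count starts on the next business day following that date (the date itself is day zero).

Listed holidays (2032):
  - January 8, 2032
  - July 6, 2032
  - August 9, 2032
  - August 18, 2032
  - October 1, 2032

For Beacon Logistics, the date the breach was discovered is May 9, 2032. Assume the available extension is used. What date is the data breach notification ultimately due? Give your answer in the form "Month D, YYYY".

Starting the day after May 9, 2032 and counting 30 business days lands on June 18, 2032.
June 18, 2032 falls on a Friday, which is a business day, so no adjustment is needed.
Applying the 1 month extension: 1 month after June 18, 2032 is July 18, 2032.
July 18, 2032 is a Sunday; the preceding business day is July 16, 2032 (Friday).
Final deadline: July 16, 2032.

July 16, 2032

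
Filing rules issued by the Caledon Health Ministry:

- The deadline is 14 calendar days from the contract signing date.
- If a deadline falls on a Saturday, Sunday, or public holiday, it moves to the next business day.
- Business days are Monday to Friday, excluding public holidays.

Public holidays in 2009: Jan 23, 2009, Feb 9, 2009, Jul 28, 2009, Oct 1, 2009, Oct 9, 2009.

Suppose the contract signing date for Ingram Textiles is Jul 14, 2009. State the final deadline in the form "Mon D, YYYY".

Adding 14 calendar days to Jul 14, 2009 gives Jul 28, 2009.
Jul 28, 2009 is a listed holiday, so it moves to the next business day, Jul 29, 2009 (Wednesday).
So the filing is due Jul 29, 2009.

Jul 29, 2009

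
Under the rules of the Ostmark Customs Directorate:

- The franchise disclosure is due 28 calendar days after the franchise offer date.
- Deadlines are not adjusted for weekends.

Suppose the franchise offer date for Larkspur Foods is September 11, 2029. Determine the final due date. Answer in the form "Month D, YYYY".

Adding 28 calendar days to September 11, 2029 gives October 9, 2029.
October 9, 2029 is a Tuesday; no weekend or holiday adjustment applies.
Final deadline: October 9, 2029.

October 9, 2029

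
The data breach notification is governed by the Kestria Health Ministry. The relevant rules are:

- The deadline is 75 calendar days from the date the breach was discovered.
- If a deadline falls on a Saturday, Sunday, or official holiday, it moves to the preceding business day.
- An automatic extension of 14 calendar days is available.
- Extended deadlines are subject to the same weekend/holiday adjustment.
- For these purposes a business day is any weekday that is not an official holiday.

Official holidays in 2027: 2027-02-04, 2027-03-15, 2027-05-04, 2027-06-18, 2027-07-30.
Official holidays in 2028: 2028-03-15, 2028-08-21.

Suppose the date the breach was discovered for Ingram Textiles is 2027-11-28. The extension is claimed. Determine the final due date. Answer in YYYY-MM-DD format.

2028-02-25

From 2027-11-28, 75 calendar days later is 2028-02-11.
Since 2028-02-11 is a Friday and not a holiday, the date is unchanged.
Add the 14 calendar-day extension to 2028-02-11: 2028-02-25.
2028-02-25 is a Friday and not a listed holiday, so it stands.
The final due date is 2028-02-25.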